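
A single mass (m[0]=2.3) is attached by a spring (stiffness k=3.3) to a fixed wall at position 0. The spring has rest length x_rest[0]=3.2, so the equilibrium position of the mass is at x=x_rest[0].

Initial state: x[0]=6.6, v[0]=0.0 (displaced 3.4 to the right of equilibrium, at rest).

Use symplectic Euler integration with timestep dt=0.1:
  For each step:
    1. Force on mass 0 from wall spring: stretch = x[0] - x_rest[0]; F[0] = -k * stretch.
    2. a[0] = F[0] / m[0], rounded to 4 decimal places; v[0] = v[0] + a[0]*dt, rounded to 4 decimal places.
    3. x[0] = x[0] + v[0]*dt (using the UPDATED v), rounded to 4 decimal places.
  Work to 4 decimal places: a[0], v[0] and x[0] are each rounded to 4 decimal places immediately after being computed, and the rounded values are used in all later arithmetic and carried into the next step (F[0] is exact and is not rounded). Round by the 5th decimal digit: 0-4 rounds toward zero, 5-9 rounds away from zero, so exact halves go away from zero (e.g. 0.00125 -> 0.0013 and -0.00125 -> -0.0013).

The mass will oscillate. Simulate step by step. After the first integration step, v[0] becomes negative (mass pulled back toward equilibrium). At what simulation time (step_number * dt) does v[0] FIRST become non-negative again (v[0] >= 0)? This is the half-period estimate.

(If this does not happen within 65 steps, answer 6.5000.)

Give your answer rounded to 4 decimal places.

Answer: 2.7000

Derivation:
Step 0: x=[6.6000] v=[0.0000]
Step 1: x=[6.5512] v=[-0.4878]
Step 2: x=[6.4543] v=[-0.9686]
Step 3: x=[6.3108] v=[-1.4355]
Step 4: x=[6.1226] v=[-1.8818]
Step 5: x=[5.8925] v=[-2.3011]
Step 6: x=[5.6238] v=[-2.6874]
Step 7: x=[5.3203] v=[-3.0352]
Step 8: x=[4.9864] v=[-3.3394]
Step 9: x=[4.6268] v=[-3.5957]
Step 10: x=[4.2468] v=[-3.8004]
Step 11: x=[3.8517] v=[-3.9506]
Step 12: x=[3.4473] v=[-4.0441]
Step 13: x=[3.0393] v=[-4.0796]
Step 14: x=[2.6337] v=[-4.0565]
Step 15: x=[2.2362] v=[-3.9753]
Step 16: x=[1.8525] v=[-3.8370]
Step 17: x=[1.4881] v=[-3.6437]
Step 18: x=[1.1483] v=[-3.3981]
Step 19: x=[0.8379] v=[-3.1037]
Step 20: x=[0.5614] v=[-2.7648]
Step 21: x=[0.3228] v=[-2.3862]
Step 22: x=[0.1255] v=[-1.9734]
Step 23: x=[-0.0277] v=[-1.5323]
Step 24: x=[-0.1346] v=[-1.0692]
Step 25: x=[-0.1937] v=[-0.5908]
Step 26: x=[-0.2041] v=[-0.1039]
Step 27: x=[-0.1657] v=[0.3845]
First v>=0 after going negative at step 27, time=2.7000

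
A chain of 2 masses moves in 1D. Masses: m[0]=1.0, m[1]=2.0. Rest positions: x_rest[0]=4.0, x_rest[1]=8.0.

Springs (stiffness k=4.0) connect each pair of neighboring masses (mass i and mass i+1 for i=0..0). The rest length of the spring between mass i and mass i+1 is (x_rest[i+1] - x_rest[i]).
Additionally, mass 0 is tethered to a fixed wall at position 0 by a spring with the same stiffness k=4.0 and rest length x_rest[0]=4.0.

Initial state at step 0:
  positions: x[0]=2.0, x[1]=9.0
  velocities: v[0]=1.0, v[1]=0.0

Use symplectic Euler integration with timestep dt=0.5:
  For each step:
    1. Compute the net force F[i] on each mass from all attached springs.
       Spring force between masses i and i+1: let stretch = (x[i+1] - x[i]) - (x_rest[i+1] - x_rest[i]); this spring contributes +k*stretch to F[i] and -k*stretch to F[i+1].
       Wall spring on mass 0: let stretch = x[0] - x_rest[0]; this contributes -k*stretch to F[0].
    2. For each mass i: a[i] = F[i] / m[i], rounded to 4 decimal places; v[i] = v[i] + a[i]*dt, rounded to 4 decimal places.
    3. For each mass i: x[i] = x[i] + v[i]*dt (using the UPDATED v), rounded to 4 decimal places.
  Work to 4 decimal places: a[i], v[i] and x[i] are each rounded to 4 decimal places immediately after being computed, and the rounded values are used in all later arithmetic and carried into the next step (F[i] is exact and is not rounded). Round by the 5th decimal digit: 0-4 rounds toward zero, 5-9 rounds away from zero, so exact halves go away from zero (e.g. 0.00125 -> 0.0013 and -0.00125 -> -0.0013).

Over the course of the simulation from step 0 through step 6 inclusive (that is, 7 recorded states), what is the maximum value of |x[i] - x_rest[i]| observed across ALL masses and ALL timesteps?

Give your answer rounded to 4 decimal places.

Step 0: x=[2.0000 9.0000] v=[1.0000 0.0000]
Step 1: x=[7.5000 7.5000] v=[11.0000 -3.0000]
Step 2: x=[5.5000 8.0000] v=[-4.0000 1.0000]
Step 3: x=[0.5000 9.2500] v=[-10.0000 2.5000]
Step 4: x=[3.7500 8.1250] v=[6.5000 -2.2500]
Step 5: x=[7.6250 6.8125] v=[7.7500 -2.6250]
Step 6: x=[3.0625 7.9063] v=[-9.1250 2.1875]
Max displacement = 3.6250

Answer: 3.6250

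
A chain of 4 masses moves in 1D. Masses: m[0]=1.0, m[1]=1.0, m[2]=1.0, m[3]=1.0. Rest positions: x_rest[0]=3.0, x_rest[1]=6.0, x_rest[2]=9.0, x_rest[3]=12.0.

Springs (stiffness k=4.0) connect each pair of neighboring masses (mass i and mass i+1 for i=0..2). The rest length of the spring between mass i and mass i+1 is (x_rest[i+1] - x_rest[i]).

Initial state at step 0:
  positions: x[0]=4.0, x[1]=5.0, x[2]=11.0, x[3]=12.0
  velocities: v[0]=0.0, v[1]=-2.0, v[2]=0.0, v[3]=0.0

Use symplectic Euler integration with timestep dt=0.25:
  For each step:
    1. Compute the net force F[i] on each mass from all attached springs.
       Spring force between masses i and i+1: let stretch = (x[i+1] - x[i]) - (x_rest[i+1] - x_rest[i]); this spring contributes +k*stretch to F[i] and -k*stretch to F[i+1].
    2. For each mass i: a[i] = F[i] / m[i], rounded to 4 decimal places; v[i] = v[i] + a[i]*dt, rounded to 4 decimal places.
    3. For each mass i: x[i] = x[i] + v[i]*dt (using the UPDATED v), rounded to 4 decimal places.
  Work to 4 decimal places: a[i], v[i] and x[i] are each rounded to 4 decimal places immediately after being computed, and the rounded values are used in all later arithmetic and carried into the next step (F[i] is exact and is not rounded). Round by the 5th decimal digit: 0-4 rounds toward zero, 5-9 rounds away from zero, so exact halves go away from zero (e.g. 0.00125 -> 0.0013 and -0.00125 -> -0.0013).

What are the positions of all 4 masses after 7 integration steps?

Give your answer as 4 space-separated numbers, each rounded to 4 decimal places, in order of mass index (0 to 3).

Answer: 2.9063 4.6964 9.9093 10.9884

Derivation:
Step 0: x=[4.0000 5.0000 11.0000 12.0000] v=[0.0000 -2.0000 0.0000 0.0000]
Step 1: x=[3.5000 5.7500 9.7500 12.5000] v=[-2.0000 3.0000 -5.0000 2.0000]
Step 2: x=[2.8125 6.9375 8.1875 13.0625] v=[-2.7500 4.7500 -6.2500 2.2500]
Step 3: x=[2.4063 7.4063 7.5313 13.1563] v=[-1.6250 1.8750 -2.6250 0.3750]
Step 4: x=[2.5001 6.6563 8.2501 12.5938] v=[0.3750 -3.0000 2.8750 -2.2500]
Step 5: x=[2.8829 5.2657 9.6563 11.6954] v=[1.5312 -5.5624 5.6249 -3.5937]
Step 6: x=[3.1114 4.3771 10.4747 11.0372] v=[0.9140 -3.5546 3.2734 -2.6328]
Step 7: x=[2.9063 4.6964 9.9093 10.9884] v=[-0.8203 1.2773 -2.2617 -0.1953]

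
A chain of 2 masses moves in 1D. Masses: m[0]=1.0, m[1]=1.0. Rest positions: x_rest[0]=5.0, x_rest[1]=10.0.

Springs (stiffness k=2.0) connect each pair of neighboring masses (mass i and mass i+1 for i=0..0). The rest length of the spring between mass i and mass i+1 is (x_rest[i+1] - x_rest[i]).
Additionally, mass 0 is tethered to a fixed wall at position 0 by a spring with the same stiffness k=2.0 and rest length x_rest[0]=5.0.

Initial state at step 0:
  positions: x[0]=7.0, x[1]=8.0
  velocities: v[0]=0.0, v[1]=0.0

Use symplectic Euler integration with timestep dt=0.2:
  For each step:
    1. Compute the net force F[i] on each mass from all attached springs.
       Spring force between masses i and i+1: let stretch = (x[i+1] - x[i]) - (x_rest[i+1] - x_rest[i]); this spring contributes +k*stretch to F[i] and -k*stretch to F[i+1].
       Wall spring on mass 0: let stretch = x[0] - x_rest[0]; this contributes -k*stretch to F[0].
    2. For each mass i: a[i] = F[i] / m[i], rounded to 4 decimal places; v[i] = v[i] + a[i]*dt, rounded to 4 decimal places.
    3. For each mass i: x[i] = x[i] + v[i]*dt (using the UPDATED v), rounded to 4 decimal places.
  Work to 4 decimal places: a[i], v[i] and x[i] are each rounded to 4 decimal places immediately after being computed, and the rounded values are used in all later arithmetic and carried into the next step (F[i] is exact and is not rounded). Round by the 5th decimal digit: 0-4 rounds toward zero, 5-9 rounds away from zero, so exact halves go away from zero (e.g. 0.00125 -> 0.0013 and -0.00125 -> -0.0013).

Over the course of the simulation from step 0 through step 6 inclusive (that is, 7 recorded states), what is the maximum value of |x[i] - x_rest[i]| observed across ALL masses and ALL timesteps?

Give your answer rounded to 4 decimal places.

Step 0: x=[7.0000 8.0000] v=[0.0000 0.0000]
Step 1: x=[6.5200 8.3200] v=[-2.4000 1.6000]
Step 2: x=[5.6624 8.8960] v=[-4.2880 2.8800]
Step 3: x=[4.6105 9.6133] v=[-5.2595 3.5866]
Step 4: x=[3.5900 10.3304] v=[-5.1026 3.5855]
Step 5: x=[2.8215 10.9083] v=[-3.8424 2.8893]
Step 6: x=[2.4742 11.2392] v=[-1.7363 1.6546]
Max displacement = 2.5258

Answer: 2.5258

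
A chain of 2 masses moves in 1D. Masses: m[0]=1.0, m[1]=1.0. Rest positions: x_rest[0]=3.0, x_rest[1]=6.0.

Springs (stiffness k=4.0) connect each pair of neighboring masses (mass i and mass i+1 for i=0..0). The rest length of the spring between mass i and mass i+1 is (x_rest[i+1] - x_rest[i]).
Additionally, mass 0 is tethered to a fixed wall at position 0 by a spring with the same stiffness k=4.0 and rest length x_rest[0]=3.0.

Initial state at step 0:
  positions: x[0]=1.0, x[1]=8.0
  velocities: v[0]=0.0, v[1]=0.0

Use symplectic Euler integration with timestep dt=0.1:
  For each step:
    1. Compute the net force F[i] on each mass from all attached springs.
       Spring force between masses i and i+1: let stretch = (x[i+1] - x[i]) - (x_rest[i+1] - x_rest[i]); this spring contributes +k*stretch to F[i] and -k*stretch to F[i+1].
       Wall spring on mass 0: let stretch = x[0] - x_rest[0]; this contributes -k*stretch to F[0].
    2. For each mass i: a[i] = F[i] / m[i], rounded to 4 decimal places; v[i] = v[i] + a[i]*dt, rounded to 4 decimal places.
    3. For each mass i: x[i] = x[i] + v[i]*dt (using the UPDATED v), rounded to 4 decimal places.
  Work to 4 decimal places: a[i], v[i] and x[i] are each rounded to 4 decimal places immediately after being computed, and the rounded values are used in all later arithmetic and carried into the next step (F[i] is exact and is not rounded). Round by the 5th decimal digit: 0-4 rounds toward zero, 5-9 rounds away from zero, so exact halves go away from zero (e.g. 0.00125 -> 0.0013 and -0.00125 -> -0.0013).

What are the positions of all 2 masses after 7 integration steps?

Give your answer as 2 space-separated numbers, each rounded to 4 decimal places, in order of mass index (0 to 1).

Answer: 5.0144 5.2141

Derivation:
Step 0: x=[1.0000 8.0000] v=[0.0000 0.0000]
Step 1: x=[1.2400 7.8400] v=[2.4000 -1.6000]
Step 2: x=[1.6944 7.5360] v=[4.5440 -3.0400]
Step 3: x=[2.3147 7.1183] v=[6.2029 -4.1766]
Step 4: x=[3.0346 6.6285] v=[7.1985 -4.8980]
Step 5: x=[3.7768 6.1149] v=[7.4222 -5.1356]
Step 6: x=[4.4615 5.6278] v=[6.8467 -4.8708]
Step 7: x=[5.0144 5.2141] v=[5.5286 -4.1373]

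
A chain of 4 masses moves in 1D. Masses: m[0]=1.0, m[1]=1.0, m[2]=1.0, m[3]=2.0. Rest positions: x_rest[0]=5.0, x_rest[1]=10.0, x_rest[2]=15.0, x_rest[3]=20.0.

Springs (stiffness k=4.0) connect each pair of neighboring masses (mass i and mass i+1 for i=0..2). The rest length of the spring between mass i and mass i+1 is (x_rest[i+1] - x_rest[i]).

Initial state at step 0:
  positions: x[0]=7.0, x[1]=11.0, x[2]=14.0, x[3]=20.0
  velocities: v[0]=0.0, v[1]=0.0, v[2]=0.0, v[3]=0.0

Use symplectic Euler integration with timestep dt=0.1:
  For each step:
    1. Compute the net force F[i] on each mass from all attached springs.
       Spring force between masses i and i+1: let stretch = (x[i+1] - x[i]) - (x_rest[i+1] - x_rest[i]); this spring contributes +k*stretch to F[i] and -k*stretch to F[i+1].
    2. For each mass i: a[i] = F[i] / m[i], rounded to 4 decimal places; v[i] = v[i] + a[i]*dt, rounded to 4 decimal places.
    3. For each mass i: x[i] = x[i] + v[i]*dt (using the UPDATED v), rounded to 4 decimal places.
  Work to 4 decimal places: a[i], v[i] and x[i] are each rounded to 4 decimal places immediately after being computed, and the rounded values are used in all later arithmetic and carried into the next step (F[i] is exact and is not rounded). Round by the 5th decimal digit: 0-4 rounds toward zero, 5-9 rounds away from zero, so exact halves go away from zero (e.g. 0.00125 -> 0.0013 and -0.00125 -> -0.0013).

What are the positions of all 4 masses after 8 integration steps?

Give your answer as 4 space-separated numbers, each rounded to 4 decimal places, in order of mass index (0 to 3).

Step 0: x=[7.0000 11.0000 14.0000 20.0000] v=[0.0000 0.0000 0.0000 0.0000]
Step 1: x=[6.9600 10.9600 14.1200 19.9800] v=[-0.4000 -0.4000 1.2000 -0.2000]
Step 2: x=[6.8800 10.8864 14.3480 19.9428] v=[-0.8000 -0.7360 2.2800 -0.3720]
Step 3: x=[6.7603 10.7910 14.6613 19.8937] v=[-1.1974 -0.9539 3.1333 -0.4910]
Step 4: x=[6.6018 10.6892 15.0291 19.8400] v=[-1.5851 -1.0181 3.6781 -0.5375]
Step 5: x=[6.4068 10.5975 15.4158 19.7900] v=[-1.9501 -0.9171 3.8665 -0.4997]
Step 6: x=[6.1794 10.5309 15.7847 19.7526] v=[-2.2738 -0.6661 3.6889 -0.3745]
Step 7: x=[5.9261 10.5004 16.1022 19.7358] v=[-2.5332 -0.3052 3.1745 -0.1681]
Step 8: x=[5.6558 10.5110 16.3409 19.7463] v=[-2.7035 0.1058 2.3872 0.1052]

Answer: 5.6558 10.5110 16.3409 19.7463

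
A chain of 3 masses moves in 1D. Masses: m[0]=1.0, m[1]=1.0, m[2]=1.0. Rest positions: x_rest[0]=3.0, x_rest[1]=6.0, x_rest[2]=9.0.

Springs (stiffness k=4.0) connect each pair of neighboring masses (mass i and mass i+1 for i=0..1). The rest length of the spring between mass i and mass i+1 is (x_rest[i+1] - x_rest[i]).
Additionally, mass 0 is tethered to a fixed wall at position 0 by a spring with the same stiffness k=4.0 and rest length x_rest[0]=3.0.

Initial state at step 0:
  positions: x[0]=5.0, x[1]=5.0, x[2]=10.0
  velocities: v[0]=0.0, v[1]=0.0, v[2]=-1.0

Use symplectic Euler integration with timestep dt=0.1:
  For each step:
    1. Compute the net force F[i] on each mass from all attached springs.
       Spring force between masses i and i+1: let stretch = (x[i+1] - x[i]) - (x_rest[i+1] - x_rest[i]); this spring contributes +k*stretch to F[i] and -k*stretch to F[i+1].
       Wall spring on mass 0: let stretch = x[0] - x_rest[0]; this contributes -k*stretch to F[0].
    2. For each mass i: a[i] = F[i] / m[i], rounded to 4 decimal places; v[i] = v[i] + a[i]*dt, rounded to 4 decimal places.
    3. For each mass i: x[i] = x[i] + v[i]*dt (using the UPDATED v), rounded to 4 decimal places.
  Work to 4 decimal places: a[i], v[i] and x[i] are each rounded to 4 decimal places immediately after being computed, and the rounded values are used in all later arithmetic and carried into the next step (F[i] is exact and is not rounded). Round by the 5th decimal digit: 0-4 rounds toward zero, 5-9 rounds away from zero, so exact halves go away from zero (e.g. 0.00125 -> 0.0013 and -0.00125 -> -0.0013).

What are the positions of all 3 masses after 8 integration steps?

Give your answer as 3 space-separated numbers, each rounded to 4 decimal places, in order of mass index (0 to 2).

Answer: 1.5961 7.6962 8.3215

Derivation:
Step 0: x=[5.0000 5.0000 10.0000] v=[0.0000 0.0000 -1.0000]
Step 1: x=[4.8000 5.2000 9.8200] v=[-2.0000 2.0000 -1.8000]
Step 2: x=[4.4240 5.5688 9.5752] v=[-3.7600 3.6880 -2.4480]
Step 3: x=[3.9168 6.0521 9.2901] v=[-5.0717 4.8326 -2.8506]
Step 4: x=[3.3384 6.5795 8.9955] v=[-5.7843 5.2737 -2.9458]
Step 5: x=[2.7561 7.0739 8.7243] v=[-5.8232 4.9437 -2.7122]
Step 6: x=[2.2363 7.4616 8.5071] v=[-5.1985 3.8767 -2.1724]
Step 7: x=[1.8360 7.6821 8.3680] v=[-4.0029 2.2048 -1.3906]
Step 8: x=[1.5961 7.6962 8.3215] v=[-2.3989 0.1407 -0.4650]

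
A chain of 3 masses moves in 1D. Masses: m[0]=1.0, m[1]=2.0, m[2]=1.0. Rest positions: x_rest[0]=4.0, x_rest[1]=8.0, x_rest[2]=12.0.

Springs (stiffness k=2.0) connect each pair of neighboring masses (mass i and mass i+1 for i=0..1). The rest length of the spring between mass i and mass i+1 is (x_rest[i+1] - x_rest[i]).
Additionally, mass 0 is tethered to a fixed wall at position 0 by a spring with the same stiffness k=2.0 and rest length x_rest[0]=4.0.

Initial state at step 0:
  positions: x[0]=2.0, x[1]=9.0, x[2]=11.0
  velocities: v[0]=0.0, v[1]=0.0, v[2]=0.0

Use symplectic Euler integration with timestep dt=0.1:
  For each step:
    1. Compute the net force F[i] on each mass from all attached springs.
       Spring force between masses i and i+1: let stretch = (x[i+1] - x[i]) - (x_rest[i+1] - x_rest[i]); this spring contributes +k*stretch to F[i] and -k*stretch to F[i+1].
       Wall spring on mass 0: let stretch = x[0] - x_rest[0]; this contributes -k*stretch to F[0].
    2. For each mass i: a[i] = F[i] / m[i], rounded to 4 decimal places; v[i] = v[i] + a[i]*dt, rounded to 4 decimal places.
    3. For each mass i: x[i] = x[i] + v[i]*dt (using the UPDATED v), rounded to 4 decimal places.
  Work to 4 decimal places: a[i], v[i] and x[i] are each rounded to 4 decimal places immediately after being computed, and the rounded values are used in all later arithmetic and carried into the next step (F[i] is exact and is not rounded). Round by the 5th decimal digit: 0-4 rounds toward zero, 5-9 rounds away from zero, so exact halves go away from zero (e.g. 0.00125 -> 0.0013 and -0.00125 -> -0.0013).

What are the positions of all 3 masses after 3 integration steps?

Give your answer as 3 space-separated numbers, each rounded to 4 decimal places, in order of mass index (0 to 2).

Answer: 2.5753 8.7119 11.2311

Derivation:
Step 0: x=[2.0000 9.0000 11.0000] v=[0.0000 0.0000 0.0000]
Step 1: x=[2.1000 8.9500 11.0400] v=[1.0000 -0.5000 0.4000]
Step 2: x=[2.2950 8.8524 11.1182] v=[1.9500 -0.9760 0.7820]
Step 3: x=[2.5753 8.7119 11.2311] v=[2.8025 -1.4052 1.1288]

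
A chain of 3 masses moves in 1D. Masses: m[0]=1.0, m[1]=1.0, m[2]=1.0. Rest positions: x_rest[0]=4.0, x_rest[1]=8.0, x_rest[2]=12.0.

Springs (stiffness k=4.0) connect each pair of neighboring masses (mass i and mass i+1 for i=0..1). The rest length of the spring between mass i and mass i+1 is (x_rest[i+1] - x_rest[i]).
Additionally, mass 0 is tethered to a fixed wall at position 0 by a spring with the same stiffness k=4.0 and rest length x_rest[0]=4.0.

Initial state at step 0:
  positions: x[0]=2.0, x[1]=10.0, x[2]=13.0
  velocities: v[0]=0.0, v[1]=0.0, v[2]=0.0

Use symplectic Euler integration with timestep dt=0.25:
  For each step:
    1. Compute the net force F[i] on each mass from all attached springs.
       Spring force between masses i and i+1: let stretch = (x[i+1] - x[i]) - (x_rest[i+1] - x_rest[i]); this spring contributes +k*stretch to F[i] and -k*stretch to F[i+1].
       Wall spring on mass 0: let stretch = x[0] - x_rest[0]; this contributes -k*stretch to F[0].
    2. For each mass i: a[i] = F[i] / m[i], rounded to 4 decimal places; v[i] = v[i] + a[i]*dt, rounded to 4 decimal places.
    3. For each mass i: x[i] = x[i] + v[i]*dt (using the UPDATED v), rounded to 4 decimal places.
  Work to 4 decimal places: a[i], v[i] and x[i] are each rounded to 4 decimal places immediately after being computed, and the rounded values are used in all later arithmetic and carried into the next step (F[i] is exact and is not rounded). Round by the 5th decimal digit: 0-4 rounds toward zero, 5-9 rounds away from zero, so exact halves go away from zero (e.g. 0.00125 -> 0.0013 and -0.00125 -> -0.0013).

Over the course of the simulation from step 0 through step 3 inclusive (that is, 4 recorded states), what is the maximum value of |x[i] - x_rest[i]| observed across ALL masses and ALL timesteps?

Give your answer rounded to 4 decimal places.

Answer: 2.4844

Derivation:
Step 0: x=[2.0000 10.0000 13.0000] v=[0.0000 0.0000 0.0000]
Step 1: x=[3.5000 8.7500 13.2500] v=[6.0000 -5.0000 1.0000]
Step 2: x=[5.4375 7.3125 13.3750] v=[7.7500 -5.7500 0.5000]
Step 3: x=[6.4844 6.9219 12.9844] v=[4.1875 -1.5625 -1.5625]
Max displacement = 2.4844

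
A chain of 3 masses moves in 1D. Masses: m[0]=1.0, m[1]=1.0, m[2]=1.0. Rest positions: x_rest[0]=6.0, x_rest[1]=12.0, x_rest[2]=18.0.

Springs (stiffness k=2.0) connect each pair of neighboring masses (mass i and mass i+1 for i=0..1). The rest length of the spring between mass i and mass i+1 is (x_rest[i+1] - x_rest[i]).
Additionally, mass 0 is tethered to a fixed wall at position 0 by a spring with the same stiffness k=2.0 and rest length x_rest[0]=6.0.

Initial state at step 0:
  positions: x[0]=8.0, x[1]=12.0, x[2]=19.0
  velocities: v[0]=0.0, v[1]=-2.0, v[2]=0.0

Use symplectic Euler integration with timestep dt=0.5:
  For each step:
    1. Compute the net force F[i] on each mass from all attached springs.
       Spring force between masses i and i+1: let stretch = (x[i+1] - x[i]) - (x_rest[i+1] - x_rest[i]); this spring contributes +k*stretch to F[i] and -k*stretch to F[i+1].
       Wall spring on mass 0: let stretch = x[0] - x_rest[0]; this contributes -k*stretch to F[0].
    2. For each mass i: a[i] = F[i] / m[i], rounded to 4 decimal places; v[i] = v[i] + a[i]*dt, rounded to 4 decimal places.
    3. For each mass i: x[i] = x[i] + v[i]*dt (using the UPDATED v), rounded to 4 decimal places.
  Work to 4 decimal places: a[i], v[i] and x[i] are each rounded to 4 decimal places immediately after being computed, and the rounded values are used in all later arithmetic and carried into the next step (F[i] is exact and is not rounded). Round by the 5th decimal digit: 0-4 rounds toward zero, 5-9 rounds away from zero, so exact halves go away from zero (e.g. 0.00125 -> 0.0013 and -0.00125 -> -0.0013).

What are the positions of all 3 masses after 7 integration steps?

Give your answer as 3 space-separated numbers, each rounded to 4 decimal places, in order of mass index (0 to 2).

Step 0: x=[8.0000 12.0000 19.0000] v=[0.0000 -2.0000 0.0000]
Step 1: x=[6.0000 12.5000 18.5000] v=[-4.0000 1.0000 -1.0000]
Step 2: x=[4.2500 12.7500 18.0000] v=[-3.5000 0.5000 -1.0000]
Step 3: x=[4.6250 11.3750 17.8750] v=[0.7500 -2.7500 -0.2500]
Step 4: x=[6.0625 9.8750 17.5000] v=[2.8750 -3.0000 -0.7500]
Step 5: x=[6.3750 10.2813 16.3125] v=[0.6250 0.8125 -2.3750]
Step 6: x=[5.4532 11.7500 15.1094] v=[-1.8437 2.9374 -2.4062]
Step 7: x=[4.9532 11.7500 15.2266] v=[-1.0001 0.0000 0.2344]

Answer: 4.9532 11.7500 15.2266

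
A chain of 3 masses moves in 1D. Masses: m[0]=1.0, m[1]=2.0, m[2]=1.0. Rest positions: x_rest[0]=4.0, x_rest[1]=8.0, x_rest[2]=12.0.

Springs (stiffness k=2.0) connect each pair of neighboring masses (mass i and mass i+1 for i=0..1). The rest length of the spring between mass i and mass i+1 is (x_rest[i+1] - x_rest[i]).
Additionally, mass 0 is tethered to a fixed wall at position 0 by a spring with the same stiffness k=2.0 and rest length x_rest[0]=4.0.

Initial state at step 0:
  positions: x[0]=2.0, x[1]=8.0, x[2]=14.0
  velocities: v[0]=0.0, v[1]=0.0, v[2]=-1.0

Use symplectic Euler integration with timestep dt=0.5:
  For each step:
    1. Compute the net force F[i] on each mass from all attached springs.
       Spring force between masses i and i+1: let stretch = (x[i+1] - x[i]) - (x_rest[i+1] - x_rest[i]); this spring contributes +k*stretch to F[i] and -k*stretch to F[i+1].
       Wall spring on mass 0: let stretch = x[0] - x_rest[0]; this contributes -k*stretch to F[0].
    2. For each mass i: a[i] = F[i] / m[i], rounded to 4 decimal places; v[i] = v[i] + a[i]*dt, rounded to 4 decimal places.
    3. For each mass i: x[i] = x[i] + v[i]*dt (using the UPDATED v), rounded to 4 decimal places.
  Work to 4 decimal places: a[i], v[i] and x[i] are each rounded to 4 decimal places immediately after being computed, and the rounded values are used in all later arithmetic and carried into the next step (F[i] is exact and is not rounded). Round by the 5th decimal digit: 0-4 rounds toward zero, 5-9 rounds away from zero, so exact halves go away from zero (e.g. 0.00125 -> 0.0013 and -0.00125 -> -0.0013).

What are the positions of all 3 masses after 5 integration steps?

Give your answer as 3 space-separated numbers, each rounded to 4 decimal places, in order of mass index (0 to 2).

Step 0: x=[2.0000 8.0000 14.0000] v=[0.0000 0.0000 -1.0000]
Step 1: x=[4.0000 8.0000 12.5000] v=[4.0000 0.0000 -3.0000]
Step 2: x=[6.0000 8.1250 10.7500] v=[4.0000 0.2500 -3.5000]
Step 3: x=[6.0625 8.3750 9.6875] v=[0.1250 0.5000 -2.1250]
Step 4: x=[4.2500 8.3750 9.9688] v=[-3.6250 0.0000 0.5625]
Step 5: x=[2.3750 7.7422 11.4532] v=[-3.7500 -1.2656 2.9687]

Answer: 2.3750 7.7422 11.4532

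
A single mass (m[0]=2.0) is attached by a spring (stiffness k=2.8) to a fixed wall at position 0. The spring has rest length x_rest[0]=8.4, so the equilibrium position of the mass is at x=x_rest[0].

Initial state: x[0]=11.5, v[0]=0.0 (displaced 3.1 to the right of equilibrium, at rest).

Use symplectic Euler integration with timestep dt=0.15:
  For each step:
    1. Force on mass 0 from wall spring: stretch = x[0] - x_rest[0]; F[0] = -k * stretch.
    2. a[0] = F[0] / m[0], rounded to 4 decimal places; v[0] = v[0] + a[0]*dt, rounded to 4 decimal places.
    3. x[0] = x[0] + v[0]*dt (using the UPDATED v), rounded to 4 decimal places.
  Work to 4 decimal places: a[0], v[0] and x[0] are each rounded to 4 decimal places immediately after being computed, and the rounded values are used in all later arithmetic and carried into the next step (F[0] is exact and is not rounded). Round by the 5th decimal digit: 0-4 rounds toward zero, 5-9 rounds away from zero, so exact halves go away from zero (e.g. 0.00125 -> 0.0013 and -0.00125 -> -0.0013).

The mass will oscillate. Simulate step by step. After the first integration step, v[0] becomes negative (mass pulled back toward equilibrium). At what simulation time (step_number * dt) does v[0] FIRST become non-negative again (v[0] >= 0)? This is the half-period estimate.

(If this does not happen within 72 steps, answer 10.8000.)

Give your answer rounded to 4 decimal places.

Step 0: x=[11.5000] v=[0.0000]
Step 1: x=[11.4024] v=[-0.6510]
Step 2: x=[11.2102] v=[-1.2815]
Step 3: x=[10.9295] v=[-1.8716]
Step 4: x=[10.5691] v=[-2.4028]
Step 5: x=[10.1404] v=[-2.8583]
Step 6: x=[9.6568] v=[-3.2238]
Step 7: x=[9.1336] v=[-3.4877]
Step 8: x=[8.5873] v=[-3.6418]
Step 9: x=[8.0351] v=[-3.6811]
Step 10: x=[7.4944] v=[-3.6045]
Step 11: x=[6.9823] v=[-3.4143]
Step 12: x=[6.5148] v=[-3.1166]
Step 13: x=[6.1067] v=[-2.7207]
Step 14: x=[5.7708] v=[-2.2391]
Step 15: x=[5.5178] v=[-1.6870]
Step 16: x=[5.3555] v=[-1.0817]
Step 17: x=[5.2891] v=[-0.4424]
Step 18: x=[5.3207] v=[0.2109]
First v>=0 after going negative at step 18, time=2.7000

Answer: 2.7000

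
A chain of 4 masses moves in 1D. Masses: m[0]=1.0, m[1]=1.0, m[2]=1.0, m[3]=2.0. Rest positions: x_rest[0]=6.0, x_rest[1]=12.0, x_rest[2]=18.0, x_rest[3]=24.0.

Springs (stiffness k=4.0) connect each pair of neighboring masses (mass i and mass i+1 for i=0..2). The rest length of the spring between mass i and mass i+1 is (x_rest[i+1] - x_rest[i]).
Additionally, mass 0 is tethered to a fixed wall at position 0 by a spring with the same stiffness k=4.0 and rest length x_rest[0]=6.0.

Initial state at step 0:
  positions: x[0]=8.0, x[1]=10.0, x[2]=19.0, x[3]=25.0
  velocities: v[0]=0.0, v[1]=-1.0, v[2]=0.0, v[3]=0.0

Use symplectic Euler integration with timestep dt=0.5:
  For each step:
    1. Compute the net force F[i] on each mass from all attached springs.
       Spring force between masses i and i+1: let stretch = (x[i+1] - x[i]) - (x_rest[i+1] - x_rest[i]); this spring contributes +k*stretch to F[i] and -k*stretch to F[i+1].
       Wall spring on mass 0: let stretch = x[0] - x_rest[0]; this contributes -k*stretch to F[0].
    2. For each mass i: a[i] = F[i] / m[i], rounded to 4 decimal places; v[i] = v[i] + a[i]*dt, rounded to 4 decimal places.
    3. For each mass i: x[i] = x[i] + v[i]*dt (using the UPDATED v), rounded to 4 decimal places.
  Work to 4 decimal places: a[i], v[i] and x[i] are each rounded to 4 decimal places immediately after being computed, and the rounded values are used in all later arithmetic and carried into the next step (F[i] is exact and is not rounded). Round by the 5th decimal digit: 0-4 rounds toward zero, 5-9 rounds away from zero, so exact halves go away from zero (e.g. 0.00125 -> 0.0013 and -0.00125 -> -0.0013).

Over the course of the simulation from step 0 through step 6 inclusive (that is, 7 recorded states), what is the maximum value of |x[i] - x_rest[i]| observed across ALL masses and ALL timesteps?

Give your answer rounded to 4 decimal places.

Step 0: x=[8.0000 10.0000 19.0000 25.0000] v=[0.0000 -1.0000 0.0000 0.0000]
Step 1: x=[2.0000 16.5000 16.0000 25.0000] v=[-12.0000 13.0000 -6.0000 0.0000]
Step 2: x=[8.5000 8.0000 22.5000 23.5000] v=[13.0000 -17.0000 13.0000 -3.0000]
Step 3: x=[6.0000 14.5000 15.5000 24.5000] v=[-5.0000 13.0000 -14.0000 2.0000]
Step 4: x=[6.0000 13.5000 16.5000 24.0000] v=[0.0000 -2.0000 2.0000 -1.0000]
Step 5: x=[7.5000 8.0000 22.0000 22.7500] v=[3.0000 -11.0000 11.0000 -2.5000]
Step 6: x=[2.0000 16.0000 14.2500 24.1250] v=[-11.0000 16.0000 -15.5000 2.7500]
Max displacement = 4.5000

Answer: 4.5000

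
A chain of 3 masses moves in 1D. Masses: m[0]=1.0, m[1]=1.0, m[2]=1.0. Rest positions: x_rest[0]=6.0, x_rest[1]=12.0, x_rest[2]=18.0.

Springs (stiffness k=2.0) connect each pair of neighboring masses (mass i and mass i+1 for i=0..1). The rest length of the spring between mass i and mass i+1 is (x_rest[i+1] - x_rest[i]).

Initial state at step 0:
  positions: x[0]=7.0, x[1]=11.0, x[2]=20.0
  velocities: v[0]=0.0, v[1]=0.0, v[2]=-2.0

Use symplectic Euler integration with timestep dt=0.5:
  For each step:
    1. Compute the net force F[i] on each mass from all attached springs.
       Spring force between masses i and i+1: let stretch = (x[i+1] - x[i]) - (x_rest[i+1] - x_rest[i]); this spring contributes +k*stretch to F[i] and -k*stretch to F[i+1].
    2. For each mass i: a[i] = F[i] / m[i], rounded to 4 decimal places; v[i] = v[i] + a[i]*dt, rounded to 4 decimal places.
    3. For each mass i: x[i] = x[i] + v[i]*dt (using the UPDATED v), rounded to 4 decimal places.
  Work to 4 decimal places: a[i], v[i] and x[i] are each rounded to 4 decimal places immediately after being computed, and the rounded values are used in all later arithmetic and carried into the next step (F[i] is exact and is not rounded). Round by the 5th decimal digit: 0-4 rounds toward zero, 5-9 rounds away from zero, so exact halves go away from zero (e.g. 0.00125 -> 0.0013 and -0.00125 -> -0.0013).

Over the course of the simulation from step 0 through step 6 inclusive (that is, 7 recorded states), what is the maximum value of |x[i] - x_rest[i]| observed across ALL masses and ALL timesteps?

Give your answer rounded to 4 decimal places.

Answer: 2.9375

Derivation:
Step 0: x=[7.0000 11.0000 20.0000] v=[0.0000 0.0000 -2.0000]
Step 1: x=[6.0000 13.5000 17.5000] v=[-2.0000 5.0000 -5.0000]
Step 2: x=[5.7500 14.2500 16.0000] v=[-0.5000 1.5000 -3.0000]
Step 3: x=[6.7500 11.6250 16.6250] v=[2.0000 -5.2500 1.2500]
Step 4: x=[7.1875 9.0625 17.7500] v=[0.8750 -5.1250 2.2500]
Step 5: x=[5.5625 9.9063 17.5313] v=[-3.2500 1.6875 -0.4375]
Step 6: x=[3.1094 12.3907 16.5001] v=[-4.9062 4.9687 -2.0625]
Max displacement = 2.9375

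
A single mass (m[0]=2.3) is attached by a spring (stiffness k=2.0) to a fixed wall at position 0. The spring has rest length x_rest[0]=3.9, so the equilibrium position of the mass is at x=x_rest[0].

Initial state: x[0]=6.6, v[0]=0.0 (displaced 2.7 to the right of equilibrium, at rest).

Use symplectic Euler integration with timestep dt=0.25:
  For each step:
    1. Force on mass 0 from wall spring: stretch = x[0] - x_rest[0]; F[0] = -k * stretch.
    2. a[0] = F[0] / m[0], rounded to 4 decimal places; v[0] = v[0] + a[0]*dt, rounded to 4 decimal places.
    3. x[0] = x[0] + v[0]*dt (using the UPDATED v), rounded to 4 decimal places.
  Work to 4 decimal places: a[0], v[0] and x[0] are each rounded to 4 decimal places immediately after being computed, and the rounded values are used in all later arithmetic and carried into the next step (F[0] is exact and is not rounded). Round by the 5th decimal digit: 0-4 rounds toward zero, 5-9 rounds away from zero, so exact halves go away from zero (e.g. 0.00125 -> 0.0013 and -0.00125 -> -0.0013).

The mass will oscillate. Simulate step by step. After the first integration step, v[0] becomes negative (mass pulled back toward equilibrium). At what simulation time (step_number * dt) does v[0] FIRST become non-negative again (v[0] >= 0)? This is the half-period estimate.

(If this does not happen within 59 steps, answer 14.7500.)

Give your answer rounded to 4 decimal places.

Step 0: x=[6.6000] v=[0.0000]
Step 1: x=[6.4533] v=[-0.5870]
Step 2: x=[6.1678] v=[-1.1421]
Step 3: x=[5.7590] v=[-1.6351]
Step 4: x=[5.2492] v=[-2.0392]
Step 5: x=[4.6661] v=[-2.3325]
Step 6: x=[4.0413] v=[-2.4991]
Step 7: x=[3.4089] v=[-2.5298]
Step 8: x=[2.8031] v=[-2.4231]
Step 9: x=[2.2569] v=[-2.1847]
Step 10: x=[1.8000] v=[-1.8275]
Step 11: x=[1.4573] v=[-1.3710]
Step 12: x=[1.2473] v=[-0.8400]
Step 13: x=[1.1815] v=[-0.2633]
Step 14: x=[1.2634] v=[0.3277]
First v>=0 after going negative at step 14, time=3.5000

Answer: 3.5000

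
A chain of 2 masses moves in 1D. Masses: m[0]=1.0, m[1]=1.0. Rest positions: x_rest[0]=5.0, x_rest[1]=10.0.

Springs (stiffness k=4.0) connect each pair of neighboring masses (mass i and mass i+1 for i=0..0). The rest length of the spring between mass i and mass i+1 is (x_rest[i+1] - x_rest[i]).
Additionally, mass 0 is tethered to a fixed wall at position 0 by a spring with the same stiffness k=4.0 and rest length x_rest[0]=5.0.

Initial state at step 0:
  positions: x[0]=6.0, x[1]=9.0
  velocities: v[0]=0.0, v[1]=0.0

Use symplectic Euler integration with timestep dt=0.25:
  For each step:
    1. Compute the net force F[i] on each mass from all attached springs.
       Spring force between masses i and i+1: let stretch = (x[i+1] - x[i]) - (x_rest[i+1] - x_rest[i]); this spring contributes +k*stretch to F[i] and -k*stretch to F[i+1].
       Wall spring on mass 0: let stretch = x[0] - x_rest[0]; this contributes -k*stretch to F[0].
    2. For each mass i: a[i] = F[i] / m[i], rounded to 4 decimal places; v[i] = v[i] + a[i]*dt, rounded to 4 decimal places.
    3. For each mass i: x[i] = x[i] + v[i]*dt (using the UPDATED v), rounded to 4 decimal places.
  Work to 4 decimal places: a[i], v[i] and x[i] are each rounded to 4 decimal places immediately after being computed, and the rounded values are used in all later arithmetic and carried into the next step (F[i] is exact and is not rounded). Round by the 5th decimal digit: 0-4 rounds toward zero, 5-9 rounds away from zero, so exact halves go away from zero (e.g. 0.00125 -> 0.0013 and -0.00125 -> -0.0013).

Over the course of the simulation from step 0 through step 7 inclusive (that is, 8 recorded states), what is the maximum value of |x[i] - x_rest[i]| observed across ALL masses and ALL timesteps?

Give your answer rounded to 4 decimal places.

Answer: 1.3981

Derivation:
Step 0: x=[6.0000 9.0000] v=[0.0000 0.0000]
Step 1: x=[5.2500 9.5000] v=[-3.0000 2.0000]
Step 2: x=[4.2500 10.1875] v=[-4.0000 2.7500]
Step 3: x=[3.6719 10.6406] v=[-2.3125 1.8125]
Step 4: x=[3.9180 10.6016] v=[0.9843 -0.1562]
Step 5: x=[4.8555 10.1417] v=[3.7499 -1.8398]
Step 6: x=[5.9007 9.6102] v=[4.1806 -2.1260]
Step 7: x=[6.3981 9.4013] v=[1.9894 -0.8355]
Max displacement = 1.3981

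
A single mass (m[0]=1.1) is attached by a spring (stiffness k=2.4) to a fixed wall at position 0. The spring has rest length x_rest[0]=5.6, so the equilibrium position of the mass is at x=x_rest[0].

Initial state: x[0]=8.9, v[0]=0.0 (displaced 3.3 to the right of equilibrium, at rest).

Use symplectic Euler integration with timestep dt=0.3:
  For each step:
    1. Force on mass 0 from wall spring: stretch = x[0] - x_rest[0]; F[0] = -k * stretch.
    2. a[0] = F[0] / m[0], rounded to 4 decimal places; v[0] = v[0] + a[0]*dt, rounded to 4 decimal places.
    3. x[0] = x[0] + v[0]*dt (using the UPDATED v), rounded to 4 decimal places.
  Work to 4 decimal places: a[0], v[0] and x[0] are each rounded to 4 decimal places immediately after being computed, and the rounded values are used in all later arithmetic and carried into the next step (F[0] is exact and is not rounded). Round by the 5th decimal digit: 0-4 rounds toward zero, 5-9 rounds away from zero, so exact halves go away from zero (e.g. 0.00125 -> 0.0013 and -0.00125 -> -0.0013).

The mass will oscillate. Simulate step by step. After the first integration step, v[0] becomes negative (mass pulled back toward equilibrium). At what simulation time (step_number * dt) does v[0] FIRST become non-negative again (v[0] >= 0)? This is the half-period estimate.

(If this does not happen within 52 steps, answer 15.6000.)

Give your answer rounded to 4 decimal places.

Answer: 2.4000

Derivation:
Step 0: x=[8.9000] v=[0.0000]
Step 1: x=[8.2520] v=[-2.1600]
Step 2: x=[7.0832] v=[-3.8959]
Step 3: x=[5.6232] v=[-4.8667]
Step 4: x=[4.1586] v=[-4.8819]
Step 5: x=[2.9771] v=[-3.9384]
Step 6: x=[2.3106] v=[-2.2216]
Step 7: x=[2.2901] v=[-0.0685]
Step 8: x=[2.9195] v=[2.0980]
First v>=0 after going negative at step 8, time=2.4000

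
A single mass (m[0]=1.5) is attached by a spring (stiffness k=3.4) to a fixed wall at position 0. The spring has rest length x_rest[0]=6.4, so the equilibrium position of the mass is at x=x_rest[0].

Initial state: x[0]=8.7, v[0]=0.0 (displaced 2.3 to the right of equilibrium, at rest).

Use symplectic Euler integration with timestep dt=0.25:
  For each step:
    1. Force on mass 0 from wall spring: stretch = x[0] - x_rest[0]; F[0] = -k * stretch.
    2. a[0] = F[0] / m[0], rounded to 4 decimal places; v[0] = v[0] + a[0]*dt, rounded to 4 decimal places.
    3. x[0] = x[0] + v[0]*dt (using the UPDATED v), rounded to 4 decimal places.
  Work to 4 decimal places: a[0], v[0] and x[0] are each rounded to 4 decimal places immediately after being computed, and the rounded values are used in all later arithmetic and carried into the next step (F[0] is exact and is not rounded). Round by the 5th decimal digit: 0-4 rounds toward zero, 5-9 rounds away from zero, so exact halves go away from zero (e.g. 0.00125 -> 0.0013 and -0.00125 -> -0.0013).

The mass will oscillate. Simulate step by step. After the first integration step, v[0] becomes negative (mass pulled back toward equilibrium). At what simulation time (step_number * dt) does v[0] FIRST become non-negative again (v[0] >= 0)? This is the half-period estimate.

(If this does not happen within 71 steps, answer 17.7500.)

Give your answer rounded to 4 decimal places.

Step 0: x=[8.7000] v=[0.0000]
Step 1: x=[8.3742] v=[-1.3033]
Step 2: x=[7.7687] v=[-2.4220]
Step 3: x=[6.9693] v=[-3.1976]
Step 4: x=[6.0893] v=[-3.5202]
Step 5: x=[5.2533] v=[-3.3441]
Step 6: x=[4.5797] v=[-2.6943]
Step 7: x=[4.1640] v=[-1.6628]
Step 8: x=[4.0651] v=[-0.3957]
Step 9: x=[4.2970] v=[0.9274]
First v>=0 after going negative at step 9, time=2.2500

Answer: 2.2500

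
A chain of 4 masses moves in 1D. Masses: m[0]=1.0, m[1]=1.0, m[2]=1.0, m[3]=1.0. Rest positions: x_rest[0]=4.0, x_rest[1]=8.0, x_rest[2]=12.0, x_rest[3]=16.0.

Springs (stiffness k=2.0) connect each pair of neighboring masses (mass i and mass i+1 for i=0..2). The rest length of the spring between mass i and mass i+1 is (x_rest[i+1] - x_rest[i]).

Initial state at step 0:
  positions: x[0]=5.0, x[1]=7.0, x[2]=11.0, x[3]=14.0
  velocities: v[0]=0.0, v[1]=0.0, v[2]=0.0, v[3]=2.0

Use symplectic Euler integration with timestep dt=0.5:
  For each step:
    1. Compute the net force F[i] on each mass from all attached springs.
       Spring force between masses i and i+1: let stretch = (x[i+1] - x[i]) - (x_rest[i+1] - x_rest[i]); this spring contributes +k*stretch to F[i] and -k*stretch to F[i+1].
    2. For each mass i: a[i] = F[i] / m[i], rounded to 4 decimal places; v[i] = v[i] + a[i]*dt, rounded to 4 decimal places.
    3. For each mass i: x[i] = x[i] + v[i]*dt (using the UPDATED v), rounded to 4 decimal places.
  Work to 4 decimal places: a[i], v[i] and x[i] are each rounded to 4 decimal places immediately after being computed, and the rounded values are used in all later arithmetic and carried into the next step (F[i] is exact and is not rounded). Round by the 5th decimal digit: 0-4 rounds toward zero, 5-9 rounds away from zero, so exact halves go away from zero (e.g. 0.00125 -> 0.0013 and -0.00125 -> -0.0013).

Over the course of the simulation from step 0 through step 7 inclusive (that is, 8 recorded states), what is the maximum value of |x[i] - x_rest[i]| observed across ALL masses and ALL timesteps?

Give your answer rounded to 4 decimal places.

Answer: 2.4375

Derivation:
Step 0: x=[5.0000 7.0000 11.0000 14.0000] v=[0.0000 0.0000 0.0000 2.0000]
Step 1: x=[4.0000 8.0000 10.5000 15.5000] v=[-2.0000 2.0000 -1.0000 3.0000]
Step 2: x=[3.0000 8.2500 11.2500 16.5000] v=[-2.0000 0.5000 1.5000 2.0000]
Step 3: x=[2.6250 7.3750 13.1250 16.8750] v=[-0.7500 -1.7500 3.7500 0.7500]
Step 4: x=[2.6250 7.0000 14.0000 17.3750] v=[0.0000 -0.7500 1.7500 1.0000]
Step 5: x=[2.8125 7.9375 13.0625 18.1875] v=[0.3750 1.8750 -1.8750 1.6250]
Step 6: x=[3.5625 8.8750 12.1250 18.4375] v=[1.5000 1.8750 -1.8750 0.5000]
Step 7: x=[4.9688 8.7813 12.7188 17.5313] v=[2.8125 -0.1875 1.1875 -1.8125]
Max displacement = 2.4375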